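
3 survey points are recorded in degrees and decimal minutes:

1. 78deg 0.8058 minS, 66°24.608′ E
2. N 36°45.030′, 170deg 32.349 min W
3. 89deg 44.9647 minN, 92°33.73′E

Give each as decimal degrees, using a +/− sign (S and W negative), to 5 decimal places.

Point 1:
  φ: 78 + 0.8058/60 = 78.013430
  S → negative
  Longitude: 66 + 24.608/60 = 66.410133
  E ⇒ keep positive
Point 2:
  Lat: 45.03′ = 0.750500°; total 36.750500
  N ⇒ keep positive
  Lon: 170 + 32.349/60 = 170.539150
  W ⇒ negate
Point 3:
  φ: 44.9647′ = 0.749412°; total 89.749412
  N ⇒ keep positive
  λ: 92 + 33.73/60 = 92.562167
  E → positive

1. -78.01343, 66.41013
2. 36.75050, -170.53915
3. 89.74941, 92.56217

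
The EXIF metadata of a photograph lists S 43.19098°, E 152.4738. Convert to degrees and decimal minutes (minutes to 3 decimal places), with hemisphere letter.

φ: minutes = (43.190980 − 43) × 60 = 11.45880
Longitude: minutes = (152.473800 − 152) × 60 = 28.42800

43° 11.459′ S, 152° 28.428′ E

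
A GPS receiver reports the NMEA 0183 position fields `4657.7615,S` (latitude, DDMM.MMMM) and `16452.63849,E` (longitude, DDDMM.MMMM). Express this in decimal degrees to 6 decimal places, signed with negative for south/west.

-46.962692, 164.877308

φ: split at 2 digits → 46° and 57.7615′; 46 + 57.7615/60 = 46.9626917
hemisphere S, so the sign is −
Longitude: split at 3 digits → 164° and 52.63849′; 164 + 52.63849/60 = 164.8773082
E → positive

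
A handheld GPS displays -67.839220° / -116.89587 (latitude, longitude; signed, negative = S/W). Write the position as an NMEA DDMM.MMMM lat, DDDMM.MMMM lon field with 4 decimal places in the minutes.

6750.3532,S / 11653.7522,W

Latitude is negative → S; |value| = 67.839220
Latitude: 67° + 0.839220 × 60 = 67° 50.353200′
Longitude is negative → W; |value| = 116.895870
Longitude: 116° + 0.895870 × 60 = 116° 53.752200′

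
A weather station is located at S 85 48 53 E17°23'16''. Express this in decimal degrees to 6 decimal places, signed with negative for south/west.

φ: 85° + 48/60 + 53/3600 = 85 + 0.800000 + 0.014722 = 85.8147222
hemisphere S, so the sign is −
Lon: 17° + 23/60 + 16/3600 = 17 + 0.383333 + 0.004444 = 17.3877778
E ⇒ keep positive

-85.814722, 17.387778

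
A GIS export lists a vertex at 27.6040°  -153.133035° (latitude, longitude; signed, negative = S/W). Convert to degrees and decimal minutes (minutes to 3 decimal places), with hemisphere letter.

27° 36.240′ N, 153° 7.982′ W

Latitude: minutes = (27.604000 − 27) × 60 = 36.24000
Longitude is negative → W; |value| = 153.133035
λ: 153° + 0.133035 × 60 = 153° 7.98210′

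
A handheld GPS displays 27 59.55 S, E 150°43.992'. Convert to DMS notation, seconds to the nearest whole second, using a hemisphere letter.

27°59′33″ S, 150°44′0″ E

Latitude: fractional minutes 0.55000 × 60 = 33.00″
Longitude: 43.99200′ → 43′ and 0.99200 × 60 = 59.52″
rounding carry → 150°44′0″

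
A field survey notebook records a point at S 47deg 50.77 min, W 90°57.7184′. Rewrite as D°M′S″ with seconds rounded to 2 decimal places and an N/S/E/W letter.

φ: 50.77000′ → 50′ and 0.77000 × 60 = 46.2000″
Longitude: fractional minutes 0.71840 × 60 = 43.1040″

47°50′46.20″ S, 90°57′43.10″ W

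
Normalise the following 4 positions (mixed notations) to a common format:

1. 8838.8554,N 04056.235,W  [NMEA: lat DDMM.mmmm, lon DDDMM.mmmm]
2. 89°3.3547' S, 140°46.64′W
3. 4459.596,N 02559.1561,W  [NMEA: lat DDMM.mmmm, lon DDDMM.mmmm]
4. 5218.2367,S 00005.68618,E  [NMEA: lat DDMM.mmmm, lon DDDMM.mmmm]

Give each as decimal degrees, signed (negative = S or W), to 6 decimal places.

Point 1:
  Latitude: degrees = first 2 digits = 88, minutes = 38.8554; 88 + 38.8554/60 = 88.6475900
  N ⇒ keep positive
  λ: degrees = first 3 digits = 40, minutes = 56.235; 40 + 56.235/60 = 40.9372500
  W → negative
Point 2:
  Lat: 3.3547′ = 0.055912°; total 89.0559117
  hemisphere S, so the sign is −
  λ: 46.64′ = 0.777333°; total 140.7773333
  W → negative
Point 3:
  φ: split at 2 digits → 44° and 59.596′; 44 + 59.596/60 = 44.9932667
  N → positive
  λ: split at 3 digits → 025° and 59.1561′; 25 + 59.1561/60 = 25.9859350
  W ⇒ negate
Point 4:
  Lat: split at 2 digits → 52° and 18.2367′; 52 + 18.2367/60 = 52.3039450
  hemisphere S, so the sign is −
  Lon: split at 3 digits → 000° and 5.68618′; 0 + 5.68618/60 = 0.0947697
  E ⇒ keep positive

1. 88.647590, -40.937250
2. -89.055912, -140.777333
3. 44.993267, -25.985935
4. -52.303945, 0.094770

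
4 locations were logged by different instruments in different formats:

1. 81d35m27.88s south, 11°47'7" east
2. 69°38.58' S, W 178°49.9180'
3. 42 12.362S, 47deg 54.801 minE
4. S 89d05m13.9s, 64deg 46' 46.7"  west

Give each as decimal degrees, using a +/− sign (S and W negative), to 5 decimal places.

Point 1:
  Lat: 81° + 35/60 + 27.88/3600 = 81 + 0.583333 + 0.007744 = 81.591078
  S → negative
  Lon: 11 + 47/60 + 7/3600 = 11.785278
  E ⇒ keep positive
Point 2:
  Lat: 38.58′ = 0.643000°; total 69.643000
  S → negative
  Lon: 49.918′ = 0.831967°; total 178.831967
  W ⇒ negate
Point 3:
  Latitude: 12.362′ = 0.206033°; total 42.206033
  S ⇒ negate
  Longitude: 54.801′ = 0.913350°; total 47.913350
  E → positive
Point 4:
  Latitude: 5′ + 13.9″ = 5.23167′; 89 + 5.23167/60 = 89.087194
  S → negative
  λ: 64° + 46/60 + 46.7/3600 = 64 + 0.766667 + 0.012972 = 64.779639
  W → negative

1. -81.59108, 11.78528
2. -69.64300, -178.83197
3. -42.20603, 47.91335
4. -89.08719, -64.77964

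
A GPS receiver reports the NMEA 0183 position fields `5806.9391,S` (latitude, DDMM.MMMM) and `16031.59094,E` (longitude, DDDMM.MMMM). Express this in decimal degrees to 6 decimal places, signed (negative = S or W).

-58.115652, 160.526516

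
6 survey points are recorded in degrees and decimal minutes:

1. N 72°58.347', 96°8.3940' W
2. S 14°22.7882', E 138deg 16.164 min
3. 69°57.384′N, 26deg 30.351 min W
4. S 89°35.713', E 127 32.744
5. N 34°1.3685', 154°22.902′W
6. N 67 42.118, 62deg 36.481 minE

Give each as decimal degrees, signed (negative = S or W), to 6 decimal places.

1. 72.972450, -96.139900
2. -14.379803, 138.269400
3. 69.956400, -26.505850
4. -89.595217, 127.545733
5. 34.022808, -154.381700
6. 67.701967, 62.608017

Point 1:
  Lat: 58.347′ = 0.972450°; total 72.9724500
  N → positive
  Lon: 96 + 8.394/60 = 96.1399000
  W → negative
Point 2:
  φ: 22.7882′ = 0.379803°; total 14.3798033
  S ⇒ negate
  λ: 138 + 16.164/60 = 138.2694000
  E ⇒ keep positive
Point 3:
  φ: 57.384′ = 0.956400°; total 69.9564000
  N → positive
  λ: 30.351′ = 0.505850°; total 26.5058500
  hemisphere W, so the sign is −
Point 4:
  Lat: 35.713′ = 0.595217°; total 89.5952167
  S ⇒ negate
  Longitude: 32.744′ = 0.545733°; total 127.5457333
  E ⇒ keep positive
Point 5:
  φ: 1.3685′ = 0.022808°; total 34.0228083
  N → positive
  Lon: 22.902′ = 0.381700°; total 154.3817000
  W → negative
Point 6:
  Lat: 42.118′ = 0.701967°; total 67.7019667
  N ⇒ keep positive
  Longitude: 36.481′ = 0.608017°; total 62.6080167
  E ⇒ keep positive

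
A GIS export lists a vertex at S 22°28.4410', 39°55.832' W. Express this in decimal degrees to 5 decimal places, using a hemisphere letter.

22.47402° S, 39.93053° W

Latitude: 22 + 28.441/60 = 22.474017
Longitude: 55.832′ = 0.930533°; total 39.930533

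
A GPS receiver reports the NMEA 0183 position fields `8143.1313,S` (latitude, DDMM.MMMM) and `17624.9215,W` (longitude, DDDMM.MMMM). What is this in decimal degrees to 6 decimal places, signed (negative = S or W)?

φ: split at 2 digits → 81° and 43.1313′; 81 + 43.1313/60 = 81.7188550
hemisphere S, so the sign is −
Lon: split at 3 digits → 176° and 24.9215′; 176 + 24.9215/60 = 176.4153583
W → negative

-81.718855, -176.415358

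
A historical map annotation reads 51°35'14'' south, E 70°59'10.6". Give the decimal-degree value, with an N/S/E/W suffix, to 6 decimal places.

Lat: 51° + 35/60 + 14/3600 = 51 + 0.583333 + 0.003889 = 51.5872222
λ: 59′ + 10.6″ = 59.17667′; 70 + 59.17667/60 = 70.9862778

51.587222° S, 70.986278° E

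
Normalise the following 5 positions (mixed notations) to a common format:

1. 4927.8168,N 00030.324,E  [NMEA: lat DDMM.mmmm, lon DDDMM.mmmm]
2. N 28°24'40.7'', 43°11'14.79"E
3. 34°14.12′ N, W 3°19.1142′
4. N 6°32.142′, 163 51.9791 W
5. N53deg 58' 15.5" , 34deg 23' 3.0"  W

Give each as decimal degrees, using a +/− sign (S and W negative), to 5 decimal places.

1. 49.46361, 0.50540
2. 28.41131, 43.18744
3. 34.23533, -3.31857
4. 6.53570, -163.86632
5. 53.97097, -34.38417

Point 1:
  Lat: degrees = first 2 digits = 49, minutes = 27.8168; 49 + 27.8168/60 = 49.463613
  N ⇒ keep positive
  Longitude: degrees = first 3 digits = 0, minutes = 30.324; 0 + 30.324/60 = 0.505400
  E → positive
Point 2:
  Lat: 28° + 24/60 + 40.7/3600 = 28 + 0.400000 + 0.011306 = 28.411306
  N → positive
  Longitude: 11′ + 14.79″ = 11.24650′; 43 + 11.24650/60 = 43.187442
  E → positive
Point 3:
  Latitude: 34 + 14.12/60 = 34.235333
  N → positive
  Lon: 3 + 19.1142/60 = 3.318570
  hemisphere W, so the sign is −
Point 4:
  φ: 32.142′ = 0.535700°; total 6.535700
  N ⇒ keep positive
  Longitude: 51.9791′ = 0.866318°; total 163.866318
  W → negative
Point 5:
  Lat: 58′ + 15.5″ = 58.25833′; 53 + 58.25833/60 = 53.970972
  N ⇒ keep positive
  λ: 34 + 23/60 + 3/3600 = 34.384167
  W → negative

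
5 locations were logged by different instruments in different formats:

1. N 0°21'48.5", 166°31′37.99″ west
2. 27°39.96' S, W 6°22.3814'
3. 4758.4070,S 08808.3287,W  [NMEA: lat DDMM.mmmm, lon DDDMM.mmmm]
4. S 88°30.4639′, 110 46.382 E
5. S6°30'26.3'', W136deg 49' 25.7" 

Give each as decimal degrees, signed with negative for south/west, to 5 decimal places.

Point 1:
  φ: 0 + 21/60 + 48.5/3600 = 0.363472
  N ⇒ keep positive
  Lon: 31′ + 37.99″ = 31.63317′; 166 + 31.63317/60 = 166.527219
  W → negative
Point 2:
  φ: 27 + 39.96/60 = 27.666000
  hemisphere S, so the sign is −
  Longitude: 22.3814′ = 0.373023°; total 6.373023
  W ⇒ negate
Point 3:
  φ: split at 2 digits → 47° and 58.407′; 47 + 58.407/60 = 47.973450
  S ⇒ negate
  Longitude: degrees = first 3 digits = 88, minutes = 8.3287; 88 + 8.3287/60 = 88.138812
  W → negative
Point 4:
  Lat: 88 + 30.4639/60 = 88.507732
  S ⇒ negate
  Longitude: 110 + 46.382/60 = 110.773033
  E → positive
Point 5:
  φ: 30′ + 26.3″ = 30.43833′; 6 + 30.43833/60 = 6.507306
  S ⇒ negate
  Lon: 136 + 49/60 + 25.7/3600 = 136.823806
  hemisphere W, so the sign is −

1. 0.36347, -166.52722
2. -27.66600, -6.37302
3. -47.97345, -88.13881
4. -88.50773, 110.77303
5. -6.50731, -136.82381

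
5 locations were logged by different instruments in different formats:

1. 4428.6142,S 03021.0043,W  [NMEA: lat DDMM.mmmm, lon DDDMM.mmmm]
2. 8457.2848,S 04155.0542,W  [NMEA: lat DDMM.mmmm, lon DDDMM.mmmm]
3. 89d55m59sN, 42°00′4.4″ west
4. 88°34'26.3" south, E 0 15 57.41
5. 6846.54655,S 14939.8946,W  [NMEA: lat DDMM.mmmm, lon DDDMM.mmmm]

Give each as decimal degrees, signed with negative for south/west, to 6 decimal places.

Point 1:
  Latitude: split at 2 digits → 44° and 28.6142′; 44 + 28.6142/60 = 44.4769033
  S → negative
  Lon: split at 3 digits → 030° and 21.0043′; 30 + 21.0043/60 = 30.3500717
  W ⇒ negate
Point 2:
  φ: split at 2 digits → 84° and 57.2848′; 84 + 57.2848/60 = 84.9547467
  S ⇒ negate
  Lon: split at 3 digits → 041° and 55.0542′; 41 + 55.0542/60 = 41.9175700
  W ⇒ negate
Point 3:
  Latitude: 89 + 55/60 + 59/3600 = 89.9330556
  N ⇒ keep positive
  Lon: 42° + 0/60 + 4.4/3600 = 42 + 0.000000 + 0.001222 = 42.0012222
  W ⇒ negate
Point 4:
  Lat: 34′ + 26.3″ = 34.43833′; 88 + 34.43833/60 = 88.5739722
  S ⇒ negate
  λ: 15′ + 57.41″ = 15.95683′; 0 + 15.95683/60 = 0.2659472
  E → positive
Point 5:
  Latitude: split at 2 digits → 68° and 46.54655′; 68 + 46.54655/60 = 68.7757758
  hemisphere S, so the sign is −
  λ: degrees = first 3 digits = 149, minutes = 39.8946; 149 + 39.8946/60 = 149.6649100
  W → negative

1. -44.476903, -30.350072
2. -84.954747, -41.917570
3. 89.933056, -42.001222
4. -88.573972, 0.265947
5. -68.775776, -149.664910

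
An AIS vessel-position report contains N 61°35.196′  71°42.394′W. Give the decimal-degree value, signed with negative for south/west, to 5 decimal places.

φ: 61 + 35.196/60 = 61.586600
N → positive
λ: 42.394′ = 0.706567°; total 71.706567
W → negative

61.58660, -71.70657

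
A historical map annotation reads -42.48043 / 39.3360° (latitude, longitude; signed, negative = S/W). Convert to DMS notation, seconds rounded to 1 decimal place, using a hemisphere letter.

42°28′49.5″ S, 39°20′9.6″ E

Latitude is negative → S; |value| = 42.480430
Latitude: 0.480430 × 60 = 28.82580′ → 28′, remainder × 60 = 49.548″
λ: whole degrees 39; 20.16000′ → 20′ and 9.600″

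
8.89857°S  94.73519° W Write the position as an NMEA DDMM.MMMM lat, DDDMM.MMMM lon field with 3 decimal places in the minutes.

0853.914,S / 09444.111,W

φ: fractional part 0.898570 → 53.91420 minutes
λ: 94° + 0.735190 × 60 = 94° 44.11140′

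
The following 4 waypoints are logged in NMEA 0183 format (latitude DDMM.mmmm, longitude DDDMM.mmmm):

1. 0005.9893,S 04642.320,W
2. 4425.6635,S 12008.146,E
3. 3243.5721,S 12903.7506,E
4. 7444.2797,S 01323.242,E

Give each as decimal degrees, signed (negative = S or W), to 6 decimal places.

1. -0.099822, -46.705333
2. -44.427725, 120.135767
3. -32.726202, 129.062510
4. -74.737995, 13.387367

Point 1:
  Lat: split at 2 digits → 00° and 5.9893′; 0 + 5.9893/60 = 0.0998217
  S ⇒ negate
  Longitude: degrees = first 3 digits = 46, minutes = 42.32; 46 + 42.32/60 = 46.7053333
  W → negative
Point 2:
  Lat: degrees = first 2 digits = 44, minutes = 25.6635; 44 + 25.6635/60 = 44.4277250
  S ⇒ negate
  Lon: degrees = first 3 digits = 120, minutes = 8.146; 120 + 8.146/60 = 120.1357667
  E → positive
Point 3:
  Lat: split at 2 digits → 32° and 43.5721′; 32 + 43.5721/60 = 32.7262017
  S → negative
  Longitude: split at 3 digits → 129° and 3.7506′; 129 + 3.7506/60 = 129.0625100
  E ⇒ keep positive
Point 4:
  Lat: split at 2 digits → 74° and 44.2797′; 74 + 44.2797/60 = 74.7379950
  S ⇒ negate
  Longitude: split at 3 digits → 013° and 23.242′; 13 + 23.242/60 = 13.3873667
  E → positive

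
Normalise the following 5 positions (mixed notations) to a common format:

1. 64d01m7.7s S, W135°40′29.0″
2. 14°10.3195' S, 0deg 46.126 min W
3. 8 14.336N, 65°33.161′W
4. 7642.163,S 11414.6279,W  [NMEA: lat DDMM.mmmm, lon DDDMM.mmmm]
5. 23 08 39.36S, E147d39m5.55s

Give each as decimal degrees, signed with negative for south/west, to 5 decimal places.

1. -64.01881, -135.67472
2. -14.17199, -0.76877
3. 8.23893, -65.55268
4. -76.70272, -114.24380
5. -23.14427, 147.65154

Point 1:
  φ: 64° + 1/60 + 7.7/3600 = 64 + 0.016667 + 0.002139 = 64.018806
  S ⇒ negate
  Longitude: 40′ + 29″ = 40.48333′; 135 + 40.48333/60 = 135.674722
  W ⇒ negate
Point 2:
  Latitude: 10.3195′ = 0.171992°; total 14.171992
  hemisphere S, so the sign is −
  Lon: 0 + 46.126/60 = 0.768767
  hemisphere W, so the sign is −
Point 3:
  Latitude: 14.336′ = 0.238933°; total 8.238933
  N → positive
  Lon: 33.161′ = 0.552683°; total 65.552683
  W → negative
Point 4:
  Latitude: split at 2 digits → 76° and 42.163′; 76 + 42.163/60 = 76.702717
  S ⇒ negate
  Longitude: degrees = first 3 digits = 114, minutes = 14.6279; 114 + 14.6279/60 = 114.243798
  W ⇒ negate
Point 5:
  Lat: 8′ + 39.36″ = 8.65600′; 23 + 8.65600/60 = 23.144267
  hemisphere S, so the sign is −
  Longitude: 39′ + 5.55″ = 39.09250′; 147 + 39.09250/60 = 147.651542
  E → positive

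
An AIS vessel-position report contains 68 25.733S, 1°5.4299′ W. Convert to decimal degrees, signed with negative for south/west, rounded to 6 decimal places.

-68.428883, -1.090498

φ: 25.733′ = 0.428883°; total 68.4288833
S ⇒ negate
Lon: 5.4299′ = 0.090498°; total 1.0904983
W ⇒ negate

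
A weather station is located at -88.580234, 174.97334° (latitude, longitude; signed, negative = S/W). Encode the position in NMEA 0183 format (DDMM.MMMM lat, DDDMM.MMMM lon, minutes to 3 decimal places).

8834.814,S / 17458.400,E

Latitude is negative → S; |value| = 88.580234
Latitude: fractional part 0.580234 → 34.81404 minutes
Longitude: minutes = (174.973340 − 174) × 60 = 58.40040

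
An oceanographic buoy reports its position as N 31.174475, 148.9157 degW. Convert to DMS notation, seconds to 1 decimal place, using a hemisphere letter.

31°10′28.1″ N, 148°54′56.5″ W

φ: 0.174475° → 10.46850′; 0.46850 × 60 = 28.110″
λ: 0.915700° → 54.94200′; 0.94200 × 60 = 56.520″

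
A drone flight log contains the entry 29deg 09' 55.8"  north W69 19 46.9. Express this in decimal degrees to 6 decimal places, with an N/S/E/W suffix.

29.165500° N, 69.329694° W

Latitude: 9′ + 55.8″ = 9.93000′; 29 + 9.93000/60 = 29.1655000
λ: 69 + 19/60 + 46.9/3600 = 69.3296944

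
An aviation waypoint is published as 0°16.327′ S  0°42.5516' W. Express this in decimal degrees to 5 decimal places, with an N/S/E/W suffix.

0.27212° S, 0.70919° W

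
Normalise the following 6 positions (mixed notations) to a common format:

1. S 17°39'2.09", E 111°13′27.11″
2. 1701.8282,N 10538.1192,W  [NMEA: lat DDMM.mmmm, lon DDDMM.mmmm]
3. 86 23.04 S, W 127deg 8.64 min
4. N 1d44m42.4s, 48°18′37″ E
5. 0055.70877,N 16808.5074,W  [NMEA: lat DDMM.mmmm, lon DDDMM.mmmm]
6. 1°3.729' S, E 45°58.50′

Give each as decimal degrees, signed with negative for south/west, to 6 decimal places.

1. -17.650581, 111.224197
2. 17.030470, -105.635320
3. -86.384000, -127.144000
4. 1.745111, 48.310278
5. 0.928480, -168.141790
6. -1.062150, 45.975000

Point 1:
  Lat: 17° + 39/60 + 2.09/3600 = 17 + 0.650000 + 0.000581 = 17.6505806
  S → negative
  Lon: 111 + 13/60 + 27.11/3600 = 111.2241972
  E → positive
Point 2:
  Latitude: split at 2 digits → 17° and 1.8282′; 17 + 1.8282/60 = 17.0304700
  N ⇒ keep positive
  λ: split at 3 digits → 105° and 38.1192′; 105 + 38.1192/60 = 105.6353200
  W ⇒ negate
Point 3:
  φ: 86 + 23.04/60 = 86.3840000
  S ⇒ negate
  Longitude: 8.64′ = 0.144000°; total 127.1440000
  W ⇒ negate
Point 4:
  Latitude: 1° + 44/60 + 42.4/3600 = 1 + 0.733333 + 0.011778 = 1.7451111
  N → positive
  Longitude: 48° + 18/60 + 37/3600 = 48 + 0.300000 + 0.010278 = 48.3102778
  E ⇒ keep positive
Point 5:
  φ: degrees = first 2 digits = 0, minutes = 55.70877; 0 + 55.70877/60 = 0.9284795
  N → positive
  Longitude: split at 3 digits → 168° and 8.5074′; 168 + 8.5074/60 = 168.1417900
  hemisphere W, so the sign is −
Point 6:
  Lat: 3.729′ = 0.062150°; total 1.0621500
  S ⇒ negate
  Longitude: 58.5′ = 0.975000°; total 45.9750000
  E ⇒ keep positive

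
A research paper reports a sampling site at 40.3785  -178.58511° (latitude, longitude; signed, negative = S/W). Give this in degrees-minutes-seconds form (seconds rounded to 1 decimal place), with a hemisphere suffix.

40°22′42.6″ N, 178°35′6.4″ W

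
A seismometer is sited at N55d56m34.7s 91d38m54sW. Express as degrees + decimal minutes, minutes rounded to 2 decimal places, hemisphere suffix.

55° 56.58′ N, 91° 38.90′ W

Lat: seconds/60 = 0.57833; minutes = 56 + 0.57833 = 56.5783
Lon: 38 + 54/60 = 38.9000′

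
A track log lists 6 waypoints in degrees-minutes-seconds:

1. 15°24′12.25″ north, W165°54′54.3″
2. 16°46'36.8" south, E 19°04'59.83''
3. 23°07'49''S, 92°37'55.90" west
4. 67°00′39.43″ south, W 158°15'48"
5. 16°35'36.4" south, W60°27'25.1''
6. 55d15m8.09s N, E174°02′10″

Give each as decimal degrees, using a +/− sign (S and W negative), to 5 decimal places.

Point 1:
  Lat: 15 + 24/60 + 12.25/3600 = 15.403403
  N → positive
  Lon: 54′ + 54.3″ = 54.90500′; 165 + 54.90500/60 = 165.915083
  W → negative
Point 2:
  φ: 46′ + 36.8″ = 46.61333′; 16 + 46.61333/60 = 16.776889
  S → negative
  Lon: 19° + 4/60 + 59.83/3600 = 19 + 0.066667 + 0.016619 = 19.083286
  E → positive
Point 3:
  Latitude: 23 + 7/60 + 49/3600 = 23.130278
  S ⇒ negate
  Lon: 92 + 37/60 + 55.9/3600 = 92.632194
  hemisphere W, so the sign is −
Point 4:
  Latitude: 0′ + 39.43″ = 0.65717′; 67 + 0.65717/60 = 67.010953
  hemisphere S, so the sign is −
  Lon: 158 + 15/60 + 48/3600 = 158.263333
  W ⇒ negate
Point 5:
  Lat: 35′ + 36.4″ = 35.60667′; 16 + 35.60667/60 = 16.593444
  S ⇒ negate
  Longitude: 27′ + 25.1″ = 27.41833′; 60 + 27.41833/60 = 60.456972
  W ⇒ negate
Point 6:
  φ: 15′ + 8.09″ = 15.13483′; 55 + 15.13483/60 = 55.252247
  N ⇒ keep positive
  Longitude: 2′ + 10″ = 2.16667′; 174 + 2.16667/60 = 174.036111
  E → positive

1. 15.40340, -165.91508
2. -16.77689, 19.08329
3. -23.13028, -92.63219
4. -67.01095, -158.26333
5. -16.59344, -60.45697
6. 55.25225, 174.03611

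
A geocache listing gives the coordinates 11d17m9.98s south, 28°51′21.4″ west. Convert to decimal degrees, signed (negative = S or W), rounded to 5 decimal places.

φ: 11 + 17/60 + 9.98/3600 = 11.286106
S → negative
Lon: 28 + 51/60 + 21.4/3600 = 28.855944
W ⇒ negate

-11.28611, -28.85594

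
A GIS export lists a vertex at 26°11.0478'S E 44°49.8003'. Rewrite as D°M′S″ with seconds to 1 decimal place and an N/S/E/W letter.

φ: fractional minutes 0.04780 × 60 = 2.868″
λ: fractional minutes 0.80030 × 60 = 48.018″

26°11′2.9″ S, 44°49′48.0″ E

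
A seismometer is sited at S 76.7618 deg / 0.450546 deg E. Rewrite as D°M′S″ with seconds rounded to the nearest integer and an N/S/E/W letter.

76°45′42″ S, 0°27′2″ E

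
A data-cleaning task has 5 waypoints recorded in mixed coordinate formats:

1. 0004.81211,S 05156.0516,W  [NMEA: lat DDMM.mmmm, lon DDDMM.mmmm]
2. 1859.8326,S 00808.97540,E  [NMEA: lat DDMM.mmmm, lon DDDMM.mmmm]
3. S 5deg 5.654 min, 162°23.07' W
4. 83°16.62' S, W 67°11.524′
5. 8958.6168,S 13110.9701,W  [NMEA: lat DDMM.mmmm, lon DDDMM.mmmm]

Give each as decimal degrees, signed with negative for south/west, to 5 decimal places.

Point 1:
  φ: degrees = first 2 digits = 0, minutes = 4.81211; 0 + 4.81211/60 = 0.080202
  S ⇒ negate
  Longitude: degrees = first 3 digits = 51, minutes = 56.0516; 51 + 56.0516/60 = 51.934193
  hemisphere W, so the sign is −
Point 2:
  φ: split at 2 digits → 18° and 59.8326′; 18 + 59.8326/60 = 18.997210
  S → negative
  Lon: degrees = first 3 digits = 8, minutes = 8.9754; 8 + 8.9754/60 = 8.149590
  E ⇒ keep positive
Point 3:
  Latitude: 5 + 5.654/60 = 5.094233
  S → negative
  λ: 23.07′ = 0.384500°; total 162.384500
  hemisphere W, so the sign is −
Point 4:
  Latitude: 83 + 16.62/60 = 83.277000
  S → negative
  λ: 67 + 11.524/60 = 67.192067
  W → negative
Point 5:
  Lat: degrees = first 2 digits = 89, minutes = 58.6168; 89 + 58.6168/60 = 89.976947
  S → negative
  λ: split at 3 digits → 131° and 10.9701′; 131 + 10.9701/60 = 131.182835
  W → negative

1. -0.08020, -51.93419
2. -18.99721, 8.14959
3. -5.09423, -162.38450
4. -83.27700, -67.19207
5. -89.97695, -131.18284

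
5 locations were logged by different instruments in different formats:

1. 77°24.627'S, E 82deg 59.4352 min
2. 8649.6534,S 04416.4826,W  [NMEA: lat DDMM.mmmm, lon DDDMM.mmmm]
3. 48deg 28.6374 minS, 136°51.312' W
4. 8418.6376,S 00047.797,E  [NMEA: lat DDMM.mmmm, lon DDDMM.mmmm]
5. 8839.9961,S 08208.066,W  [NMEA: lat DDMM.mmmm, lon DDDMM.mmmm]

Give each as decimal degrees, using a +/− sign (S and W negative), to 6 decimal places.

Point 1:
  Lat: 77 + 24.627/60 = 77.4104500
  S → negative
  Lon: 59.4352′ = 0.990587°; total 82.9905867
  E ⇒ keep positive
Point 2:
  Latitude: degrees = first 2 digits = 86, minutes = 49.6534; 86 + 49.6534/60 = 86.8275567
  S → negative
  λ: split at 3 digits → 044° and 16.4826′; 44 + 16.4826/60 = 44.2747100
  hemisphere W, so the sign is −
Point 3:
  Latitude: 48 + 28.6374/60 = 48.4772900
  S → negative
  Longitude: 51.312′ = 0.855200°; total 136.8552000
  hemisphere W, so the sign is −
Point 4:
  φ: degrees = first 2 digits = 84, minutes = 18.6376; 84 + 18.6376/60 = 84.3106267
  hemisphere S, so the sign is −
  Longitude: degrees = first 3 digits = 0, minutes = 47.797; 0 + 47.797/60 = 0.7966167
  E ⇒ keep positive
Point 5:
  Latitude: split at 2 digits → 88° and 39.9961′; 88 + 39.9961/60 = 88.6666017
  S ⇒ negate
  λ: split at 3 digits → 082° and 8.066′; 82 + 8.066/60 = 82.1344333
  hemisphere W, so the sign is −

1. -77.410450, 82.990587
2. -86.827557, -44.274710
3. -48.477290, -136.855200
4. -84.310627, 0.796617
5. -88.666602, -82.134433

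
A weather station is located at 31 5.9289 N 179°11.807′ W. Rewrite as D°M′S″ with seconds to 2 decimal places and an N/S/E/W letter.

Latitude: fractional minutes 0.92890 × 60 = 55.7340″
Longitude: 11.80700′ → 11′ and 0.80700 × 60 = 48.4200″

31°05′55.73″ N, 179°11′48.42″ W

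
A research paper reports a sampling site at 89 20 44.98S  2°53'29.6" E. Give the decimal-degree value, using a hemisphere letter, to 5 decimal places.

89.34583° S, 2.89156° E

Latitude: 89° + 20/60 + 44.98/3600 = 89 + 0.333333 + 0.012494 = 89.345828
λ: 53′ + 29.6″ = 53.49333′; 2 + 53.49333/60 = 2.891556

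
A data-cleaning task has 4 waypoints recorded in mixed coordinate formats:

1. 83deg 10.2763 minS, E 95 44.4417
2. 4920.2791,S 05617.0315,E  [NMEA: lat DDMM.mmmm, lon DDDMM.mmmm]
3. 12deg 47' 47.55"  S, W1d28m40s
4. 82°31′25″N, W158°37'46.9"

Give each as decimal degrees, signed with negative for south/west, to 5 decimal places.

Point 1:
  φ: 83 + 10.2763/60 = 83.171272
  S ⇒ negate
  Longitude: 44.4417′ = 0.740695°; total 95.740695
  E → positive
Point 2:
  φ: degrees = first 2 digits = 49, minutes = 20.2791; 49 + 20.2791/60 = 49.337985
  S → negative
  λ: split at 3 digits → 056° and 17.0315′; 56 + 17.0315/60 = 56.283858
  E ⇒ keep positive
Point 3:
  Latitude: 12 + 47/60 + 47.55/3600 = 12.796542
  hemisphere S, so the sign is −
  Lon: 1° + 28/60 + 40/3600 = 1 + 0.466667 + 0.011111 = 1.477778
  hemisphere W, so the sign is −
Point 4:
  Lat: 82 + 31/60 + 25/3600 = 82.523611
  N → positive
  Lon: 158° + 37/60 + 46.9/3600 = 158 + 0.616667 + 0.013028 = 158.629694
  W → negative

1. -83.17127, 95.74070
2. -49.33799, 56.28386
3. -12.79654, -1.47778
4. 82.52361, -158.62969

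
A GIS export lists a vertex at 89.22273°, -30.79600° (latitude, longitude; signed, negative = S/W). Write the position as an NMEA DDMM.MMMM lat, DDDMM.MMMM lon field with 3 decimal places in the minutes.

Lat: fractional part 0.222730 → 13.36380 minutes
Longitude is negative → W; |value| = 30.796000
λ: fractional part 0.796000 → 47.76000 minutes

8913.364,N / 03047.760,W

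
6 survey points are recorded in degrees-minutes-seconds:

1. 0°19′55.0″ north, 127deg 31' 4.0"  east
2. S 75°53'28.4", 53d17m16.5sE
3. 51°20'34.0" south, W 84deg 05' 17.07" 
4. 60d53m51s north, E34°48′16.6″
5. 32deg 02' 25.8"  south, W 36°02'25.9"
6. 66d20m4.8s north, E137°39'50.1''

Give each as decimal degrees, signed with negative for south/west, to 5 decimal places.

1. 0.33194, 127.51778
2. -75.89122, 53.28792
3. -51.34278, -84.08808
4. 60.89750, 34.80461
5. -32.04050, -36.04053
6. 66.33467, 137.66392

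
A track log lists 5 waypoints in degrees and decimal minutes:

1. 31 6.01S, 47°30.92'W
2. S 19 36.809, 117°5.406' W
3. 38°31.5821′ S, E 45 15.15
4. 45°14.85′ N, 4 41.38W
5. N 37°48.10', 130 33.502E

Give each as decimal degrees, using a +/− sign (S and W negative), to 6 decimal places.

1. -31.100167, -47.515333
2. -19.613483, -117.090100
3. -38.526368, 45.252500
4. 45.247500, -4.689667
5. 37.801667, 130.558367

Point 1:
  Lat: 6.01′ = 0.100167°; total 31.1001667
  hemisphere S, so the sign is −
  Lon: 47 + 30.92/60 = 47.5153333
  hemisphere W, so the sign is −
Point 2:
  φ: 19 + 36.809/60 = 19.6134833
  S ⇒ negate
  Longitude: 117 + 5.406/60 = 117.0901000
  W ⇒ negate
Point 3:
  φ: 38 + 31.5821/60 = 38.5263683
  hemisphere S, so the sign is −
  Longitude: 45 + 15.15/60 = 45.2525000
  E → positive
Point 4:
  φ: 45 + 14.85/60 = 45.2475000
  N ⇒ keep positive
  Longitude: 4 + 41.38/60 = 4.6896667
  hemisphere W, so the sign is −
Point 5:
  Lat: 48.1′ = 0.801667°; total 37.8016667
  N → positive
  λ: 33.502′ = 0.558367°; total 130.5583667
  E → positive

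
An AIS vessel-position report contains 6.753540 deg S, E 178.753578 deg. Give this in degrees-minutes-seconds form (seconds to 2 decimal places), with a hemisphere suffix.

6°45′12.74″ S, 178°45′12.88″ E

φ: whole degrees 6; 45.21240′ → 45′ and 12.7440″
Lon: whole degrees 178; 45.21468′ → 45′ and 12.8808″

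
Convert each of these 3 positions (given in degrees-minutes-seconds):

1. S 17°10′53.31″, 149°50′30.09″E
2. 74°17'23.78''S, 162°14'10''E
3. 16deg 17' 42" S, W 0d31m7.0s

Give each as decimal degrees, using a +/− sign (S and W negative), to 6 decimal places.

1. -17.181475, 149.841692
2. -74.289939, 162.236111
3. -16.295000, -0.518611

Point 1:
  Lat: 10′ + 53.31″ = 10.88850′; 17 + 10.88850/60 = 17.1814750
  S ⇒ negate
  Longitude: 149° + 50/60 + 30.09/3600 = 149 + 0.833333 + 0.008358 = 149.8416917
  E → positive
Point 2:
  φ: 74° + 17/60 + 23.78/3600 = 74 + 0.283333 + 0.006606 = 74.2899389
  S ⇒ negate
  Lon: 14′ + 10″ = 14.16667′; 162 + 14.16667/60 = 162.2361111
  E ⇒ keep positive
Point 3:
  Lat: 16° + 17/60 + 42/3600 = 16 + 0.283333 + 0.011667 = 16.2950000
  hemisphere S, so the sign is −
  Lon: 0° + 31/60 + 7/3600 = 0 + 0.516667 + 0.001944 = 0.5186111
  W → negative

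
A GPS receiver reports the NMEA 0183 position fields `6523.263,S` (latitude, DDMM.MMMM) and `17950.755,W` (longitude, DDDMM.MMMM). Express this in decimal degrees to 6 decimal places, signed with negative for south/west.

-65.387717, -179.845917

Latitude: degrees = first 2 digits = 65, minutes = 23.263; 65 + 23.263/60 = 65.3877167
hemisphere S, so the sign is −
Longitude: split at 3 digits → 179° and 50.755′; 179 + 50.755/60 = 179.8459167
hemisphere W, so the sign is −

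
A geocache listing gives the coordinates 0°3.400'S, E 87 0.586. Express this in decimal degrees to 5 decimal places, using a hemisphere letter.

0.05667° S, 87.00977° E

φ: 3.4′ = 0.056667°; total 0.056667
λ: 0.586′ = 0.009767°; total 87.009767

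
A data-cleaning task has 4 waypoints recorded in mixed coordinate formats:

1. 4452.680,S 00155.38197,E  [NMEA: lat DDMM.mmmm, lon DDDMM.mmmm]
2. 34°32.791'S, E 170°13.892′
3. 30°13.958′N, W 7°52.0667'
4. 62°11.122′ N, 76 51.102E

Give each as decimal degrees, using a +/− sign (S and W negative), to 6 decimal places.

1. -44.878000, 1.923033
2. -34.546517, 170.231533
3. 30.232633, -7.867778
4. 62.185367, 76.851700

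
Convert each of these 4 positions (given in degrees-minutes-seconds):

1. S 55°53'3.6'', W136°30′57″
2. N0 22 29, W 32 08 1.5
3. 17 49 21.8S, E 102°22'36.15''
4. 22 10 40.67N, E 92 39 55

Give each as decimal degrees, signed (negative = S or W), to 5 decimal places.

1. -55.88433, -136.51583
2. 0.37472, -32.13375
3. -17.82272, 102.37671
4. 22.17796, 92.66528

Point 1:
  Latitude: 55° + 53/60 + 3.6/3600 = 55 + 0.883333 + 0.001000 = 55.884333
  S → negative
  λ: 30′ + 57″ = 30.95000′; 136 + 30.95000/60 = 136.515833
  W ⇒ negate
Point 2:
  Lat: 22′ + 29″ = 22.48333′; 0 + 22.48333/60 = 0.374722
  N → positive
  λ: 32 + 8/60 + 1.5/3600 = 32.133750
  hemisphere W, so the sign is −
Point 3:
  φ: 17° + 49/60 + 21.8/3600 = 17 + 0.816667 + 0.006056 = 17.822722
  S ⇒ negate
  Longitude: 102° + 22/60 + 36.15/3600 = 102 + 0.366667 + 0.010042 = 102.376708
  E ⇒ keep positive
Point 4:
  φ: 22 + 10/60 + 40.67/3600 = 22.177964
  N ⇒ keep positive
  λ: 92 + 39/60 + 55/3600 = 92.665278
  E → positive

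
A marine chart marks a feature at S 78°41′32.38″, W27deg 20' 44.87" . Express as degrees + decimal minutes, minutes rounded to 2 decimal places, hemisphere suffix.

78° 41.54′ S, 27° 20.75′ W

φ: seconds/60 = 0.53967; minutes = 41 + 0.53967 = 41.5397
Lon: 20 + 44.87/60 = 20.7478′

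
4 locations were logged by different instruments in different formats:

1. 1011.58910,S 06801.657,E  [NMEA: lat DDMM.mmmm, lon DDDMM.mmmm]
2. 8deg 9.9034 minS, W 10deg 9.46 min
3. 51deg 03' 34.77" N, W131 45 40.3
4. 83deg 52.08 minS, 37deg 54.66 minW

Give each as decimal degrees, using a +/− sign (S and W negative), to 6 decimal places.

1. -10.193152, 68.027617
2. -8.165057, -10.157667
3. 51.059658, -131.761194
4. -83.868000, -37.911000

Point 1:
  Latitude: degrees = first 2 digits = 10, minutes = 11.5891; 10 + 11.5891/60 = 10.1931517
  S → negative
  λ: degrees = first 3 digits = 68, minutes = 1.657; 68 + 1.657/60 = 68.0276167
  E → positive
Point 2:
  Lat: 9.9034′ = 0.165057°; total 8.1650567
  S → negative
  Lon: 10 + 9.46/60 = 10.1576667
  hemisphere W, so the sign is −
Point 3:
  φ: 51° + 3/60 + 34.77/3600 = 51 + 0.050000 + 0.009658 = 51.0596583
  N ⇒ keep positive
  Longitude: 131 + 45/60 + 40.3/3600 = 131.7611944
  W → negative
Point 4:
  Latitude: 83 + 52.08/60 = 83.8680000
  S → negative
  λ: 54.66′ = 0.911000°; total 37.9110000
  W → negative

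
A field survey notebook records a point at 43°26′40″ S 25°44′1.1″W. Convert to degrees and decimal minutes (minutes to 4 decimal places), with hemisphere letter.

φ: seconds/60 = 0.66667; minutes = 26 + 0.66667 = 26.666667
Longitude: seconds/60 = 0.01833; minutes = 44 + 0.01833 = 44.018333

43° 26.6667′ S, 25° 44.0183′ W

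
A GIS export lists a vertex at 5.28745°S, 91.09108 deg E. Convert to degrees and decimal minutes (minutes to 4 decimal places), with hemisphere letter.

5° 17.2470′ S, 91° 5.4648′ E

Latitude: 5° + 0.287450 × 60 = 5° 17.247000′
Lon: minutes = (91.091080 − 91) × 60 = 5.464800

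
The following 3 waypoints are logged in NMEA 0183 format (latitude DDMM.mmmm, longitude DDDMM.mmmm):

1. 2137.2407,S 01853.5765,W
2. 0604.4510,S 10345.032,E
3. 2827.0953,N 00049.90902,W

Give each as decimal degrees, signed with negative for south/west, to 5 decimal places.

1. -21.62068, -18.89294
2. -6.07418, 103.75053
3. 28.45159, -0.83182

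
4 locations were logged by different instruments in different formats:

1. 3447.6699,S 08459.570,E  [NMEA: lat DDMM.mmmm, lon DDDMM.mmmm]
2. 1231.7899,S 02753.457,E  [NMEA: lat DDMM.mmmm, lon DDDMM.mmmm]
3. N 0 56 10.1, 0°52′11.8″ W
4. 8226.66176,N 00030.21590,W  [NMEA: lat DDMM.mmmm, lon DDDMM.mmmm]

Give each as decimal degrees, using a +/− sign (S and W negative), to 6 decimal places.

1. -34.794498, 84.992833
2. -12.529832, 27.890950
3. 0.936139, -0.869944
4. 82.444363, -0.503598

Point 1:
  φ: split at 2 digits → 34° and 47.6699′; 34 + 47.6699/60 = 34.7944983
  hemisphere S, so the sign is −
  Longitude: split at 3 digits → 084° and 59.57′; 84 + 59.57/60 = 84.9928333
  E → positive
Point 2:
  φ: split at 2 digits → 12° and 31.7899′; 12 + 31.7899/60 = 12.5298317
  S ⇒ negate
  λ: degrees = first 3 digits = 27, minutes = 53.457; 27 + 53.457/60 = 27.8909500
  E ⇒ keep positive
Point 3:
  Lat: 0 + 56/60 + 10.1/3600 = 0.9361389
  N ⇒ keep positive
  λ: 0 + 52/60 + 11.8/3600 = 0.8699444
  W ⇒ negate
Point 4:
  Lat: split at 2 digits → 82° and 26.66176′; 82 + 26.66176/60 = 82.4443627
  N ⇒ keep positive
  λ: degrees = first 3 digits = 0, minutes = 30.2159; 0 + 30.2159/60 = 0.5035983
  hemisphere W, so the sign is −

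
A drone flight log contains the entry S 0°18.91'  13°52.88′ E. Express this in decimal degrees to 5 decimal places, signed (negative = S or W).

-0.31517, 13.88133

Lat: 0 + 18.91/60 = 0.315167
S → negative
λ: 13 + 52.88/60 = 13.881333
E → positive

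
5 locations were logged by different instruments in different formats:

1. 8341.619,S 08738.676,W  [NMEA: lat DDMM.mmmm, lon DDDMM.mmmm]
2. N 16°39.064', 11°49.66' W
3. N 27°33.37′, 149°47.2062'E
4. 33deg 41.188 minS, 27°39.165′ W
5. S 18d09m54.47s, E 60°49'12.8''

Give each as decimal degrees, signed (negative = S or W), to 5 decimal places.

Point 1:
  Latitude: degrees = first 2 digits = 83, minutes = 41.619; 83 + 41.619/60 = 83.693650
  hemisphere S, so the sign is −
  λ: split at 3 digits → 087° and 38.676′; 87 + 38.676/60 = 87.644600
  W → negative
Point 2:
  Lat: 39.064′ = 0.651067°; total 16.651067
  N ⇒ keep positive
  Lon: 11 + 49.66/60 = 11.827667
  W → negative
Point 3:
  Lat: 27 + 33.37/60 = 27.556167
  N → positive
  Lon: 149 + 47.2062/60 = 149.786770
  E ⇒ keep positive
Point 4:
  Lat: 33 + 41.188/60 = 33.686467
  S → negative
  λ: 39.165′ = 0.652750°; total 27.652750
  W ⇒ negate
Point 5:
  Latitude: 18° + 9/60 + 54.47/3600 = 18 + 0.150000 + 0.015131 = 18.165131
  hemisphere S, so the sign is −
  λ: 49′ + 12.8″ = 49.21333′; 60 + 49.21333/60 = 60.820222
  E → positive

1. -83.69365, -87.64460
2. 16.65107, -11.82767
3. 27.55617, 149.78677
4. -33.68647, -27.65275
5. -18.16513, 60.82022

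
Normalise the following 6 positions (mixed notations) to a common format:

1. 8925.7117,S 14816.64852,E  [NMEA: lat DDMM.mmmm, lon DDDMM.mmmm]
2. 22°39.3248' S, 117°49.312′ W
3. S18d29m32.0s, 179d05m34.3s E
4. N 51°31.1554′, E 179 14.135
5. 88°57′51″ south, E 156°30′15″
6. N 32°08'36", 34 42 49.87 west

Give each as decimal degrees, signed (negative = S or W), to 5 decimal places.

1. -89.42853, 148.27748
2. -22.65541, -117.82187
3. -18.49222, 179.09286
4. 51.51926, 179.23558
5. -88.96417, 156.50417
6. 32.14333, -34.71385

Point 1:
  Lat: split at 2 digits → 89° and 25.7117′; 89 + 25.7117/60 = 89.428528
  hemisphere S, so the sign is −
  λ: split at 3 digits → 148° and 16.64852′; 148 + 16.64852/60 = 148.277475
  E ⇒ keep positive
Point 2:
  Latitude: 22 + 39.3248/60 = 22.655413
  hemisphere S, so the sign is −
  λ: 117 + 49.312/60 = 117.821867
  hemisphere W, so the sign is −
Point 3:
  Lat: 18° + 29/60 + 32/3600 = 18 + 0.483333 + 0.008889 = 18.492222
  S → negative
  Lon: 179 + 5/60 + 34.3/3600 = 179.092861
  E ⇒ keep positive
Point 4:
  Latitude: 51 + 31.1554/60 = 51.519257
  N ⇒ keep positive
  Longitude: 179 + 14.135/60 = 179.235583
  E ⇒ keep positive
Point 5:
  Lat: 57′ + 51″ = 57.85000′; 88 + 57.85000/60 = 88.964167
  S → negative
  Longitude: 156 + 30/60 + 15/3600 = 156.504167
  E → positive
Point 6:
  Latitude: 32 + 8/60 + 36/3600 = 32.143333
  N → positive
  Lon: 42′ + 49.87″ = 42.83117′; 34 + 42.83117/60 = 34.713853
  W ⇒ negate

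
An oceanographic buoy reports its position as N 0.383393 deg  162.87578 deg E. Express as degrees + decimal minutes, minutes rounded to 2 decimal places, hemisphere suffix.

0° 23.00′ N, 162° 52.55′ E

Lat: minutes = (0.383393 − 0) × 60 = 23.0036
Lon: minutes = (162.875780 − 162) × 60 = 52.5468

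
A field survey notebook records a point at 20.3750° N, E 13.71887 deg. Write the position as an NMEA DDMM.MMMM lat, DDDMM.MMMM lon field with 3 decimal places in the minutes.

Lat: fractional part 0.375000 → 22.50000 minutes
Longitude: 13° + 0.718870 × 60 = 13° 43.13220′

2022.500,N / 01343.132,E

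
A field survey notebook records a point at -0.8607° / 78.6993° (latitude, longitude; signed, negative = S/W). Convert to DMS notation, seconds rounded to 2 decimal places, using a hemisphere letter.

0°51′38.52″ S, 78°41′57.48″ E

Latitude is negative → S; |value| = 0.860700
Latitude: whole degrees 0; 51.64200′ → 51′ and 38.5200″
Longitude: 0.699300° → 41.95800′; 0.95800 × 60 = 57.4800″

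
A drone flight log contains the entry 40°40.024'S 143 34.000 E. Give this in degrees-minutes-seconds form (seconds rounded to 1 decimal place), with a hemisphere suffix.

Lat: 40.02400′ → 40′ and 0.02400 × 60 = 1.440″
λ: 34.00000′ → 34′ and 0.00000 × 60 = 0.000″

40°40′1.4″ S, 143°34′0.0″ E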